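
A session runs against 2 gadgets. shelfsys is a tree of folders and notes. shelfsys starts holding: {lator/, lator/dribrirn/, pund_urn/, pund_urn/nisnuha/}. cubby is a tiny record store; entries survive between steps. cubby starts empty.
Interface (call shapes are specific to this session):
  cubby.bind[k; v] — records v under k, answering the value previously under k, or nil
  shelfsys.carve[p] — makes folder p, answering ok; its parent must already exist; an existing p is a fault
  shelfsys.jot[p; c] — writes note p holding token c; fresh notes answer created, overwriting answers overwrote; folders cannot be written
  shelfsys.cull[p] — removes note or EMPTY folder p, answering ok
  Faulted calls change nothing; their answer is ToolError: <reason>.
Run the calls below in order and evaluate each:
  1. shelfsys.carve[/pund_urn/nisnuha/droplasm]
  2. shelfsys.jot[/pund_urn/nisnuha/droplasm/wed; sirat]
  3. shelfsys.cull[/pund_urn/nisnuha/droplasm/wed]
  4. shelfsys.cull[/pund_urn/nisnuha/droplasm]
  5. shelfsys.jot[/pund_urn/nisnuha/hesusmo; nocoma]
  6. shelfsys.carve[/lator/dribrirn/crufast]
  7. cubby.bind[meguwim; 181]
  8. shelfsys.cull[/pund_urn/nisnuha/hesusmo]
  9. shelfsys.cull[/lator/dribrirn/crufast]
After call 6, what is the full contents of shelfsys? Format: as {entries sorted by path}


Answer: {lator/, lator/dribrirn/, lator/dribrirn/crufast/, pund_urn/, pund_urn/nisnuha/, pund_urn/nisnuha/hesusmo=nocoma}

Derivation:
Invoking shelfsys.carve(p→/pund_urn/nisnuha/droplasm): ok.
I run shelfsys.jot(p→/pund_urn/nisnuha/droplasm/wed, c→sirat), and observe created.
Using shelfsys.cull(p→/pund_urn/nisnuha/droplasm/wed), yielding ok.
I run shelfsys.cull(p→/pund_urn/nisnuha/droplasm), which returns ok.
Calling shelfsys.jot(p→/pund_urn/nisnuha/hesusmo, c→nocoma), which returns created.
I try shelfsys.carve(p→/lator/dribrirn/crufast), — result: ok.
Calling cubby.bind(k→meguwim, v→181), which returns nil.
I run shelfsys.cull(p→/pund_urn/nisnuha/hesusmo), and see ok.
Using shelfsys.cull(p→/lator/dribrirn/crufast), and get ok.


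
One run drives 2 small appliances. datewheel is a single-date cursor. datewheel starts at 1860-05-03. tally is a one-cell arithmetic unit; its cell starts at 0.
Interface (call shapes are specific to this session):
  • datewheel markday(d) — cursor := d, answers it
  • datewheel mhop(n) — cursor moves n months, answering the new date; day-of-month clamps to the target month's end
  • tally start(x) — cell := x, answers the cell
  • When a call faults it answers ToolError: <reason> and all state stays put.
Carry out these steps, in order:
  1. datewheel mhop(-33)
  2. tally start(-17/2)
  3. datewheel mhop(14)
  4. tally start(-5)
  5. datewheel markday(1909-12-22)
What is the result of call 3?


Answer: 1858-10-03

Derivation:
Act: datewheel mhop[n='-33']
Obs: 1857-08-03
Act: tally start[x='-17/2']
Obs: -17/2
Act: datewheel mhop[n='14']
Obs: 1858-10-03
Act: tally start[x='-5']
Obs: -5
Act: datewheel markday[d='1909-12-22']
Obs: 1909-12-22


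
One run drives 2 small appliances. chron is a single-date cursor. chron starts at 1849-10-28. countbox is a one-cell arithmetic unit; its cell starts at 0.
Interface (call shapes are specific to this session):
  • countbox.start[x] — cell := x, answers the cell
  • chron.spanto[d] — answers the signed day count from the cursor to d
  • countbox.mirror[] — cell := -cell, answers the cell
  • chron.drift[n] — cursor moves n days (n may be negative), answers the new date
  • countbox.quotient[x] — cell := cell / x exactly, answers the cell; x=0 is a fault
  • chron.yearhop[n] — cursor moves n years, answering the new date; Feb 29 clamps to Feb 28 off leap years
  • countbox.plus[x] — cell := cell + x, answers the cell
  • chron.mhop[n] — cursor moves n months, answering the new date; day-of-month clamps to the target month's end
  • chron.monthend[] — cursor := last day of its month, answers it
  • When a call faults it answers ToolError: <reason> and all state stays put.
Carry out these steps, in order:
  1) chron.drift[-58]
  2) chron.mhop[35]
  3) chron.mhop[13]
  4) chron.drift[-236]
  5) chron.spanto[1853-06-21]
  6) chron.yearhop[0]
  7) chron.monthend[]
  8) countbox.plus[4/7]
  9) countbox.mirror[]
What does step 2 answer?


Answer: 1852-07-31

Derivation:
Next I call chron.drift passing n=-58: 1849-08-31.
I run chron.mhop passing n=35, giving 1852-07-31.
Using chron.mhop passing n=13, and get 1853-08-31.
I call chron.drift passing n=-236, — result: 1853-01-07.
Using chron.spanto passing d=1853-06-21, yielding 165.
I invoke chron.yearhop passing n=0, and see 1853-01-07.
Then chron.monthend(), and get 1853-01-31.
Now I run countbox.plus passing x=4/7, and see 4/7.
I try countbox.mirror(): -4/7.


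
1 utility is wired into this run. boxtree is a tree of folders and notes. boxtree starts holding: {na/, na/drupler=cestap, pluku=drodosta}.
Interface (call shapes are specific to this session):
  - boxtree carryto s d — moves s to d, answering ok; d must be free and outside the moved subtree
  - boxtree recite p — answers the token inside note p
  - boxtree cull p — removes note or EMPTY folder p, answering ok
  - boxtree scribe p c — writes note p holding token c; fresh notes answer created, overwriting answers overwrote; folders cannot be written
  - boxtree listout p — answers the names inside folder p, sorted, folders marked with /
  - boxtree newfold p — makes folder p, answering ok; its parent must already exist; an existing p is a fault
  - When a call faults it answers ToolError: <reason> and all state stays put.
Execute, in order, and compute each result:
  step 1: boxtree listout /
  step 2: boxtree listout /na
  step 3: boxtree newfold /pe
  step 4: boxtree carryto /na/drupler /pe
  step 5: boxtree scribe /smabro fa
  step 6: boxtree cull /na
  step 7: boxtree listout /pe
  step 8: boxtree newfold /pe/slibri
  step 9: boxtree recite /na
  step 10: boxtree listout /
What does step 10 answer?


>>> boxtree listout p='/'
[out] [na/, pluku]
>>> boxtree listout p='/na'
[out] [drupler]
>>> boxtree newfold p='/pe'
[out] ok
>>> boxtree carryto s='/na/drupler' d='/pe'
[out] ToolError: exists
>>> boxtree scribe p='/smabro' c='fa'
[out] created
>>> boxtree cull p='/na'
[out] ToolError: not empty
>>> boxtree listout p='/pe'
[out] []
>>> boxtree newfold p='/pe/slibri'
[out] ok
>>> boxtree recite p='/na'
[out] ToolError: is a directory
>>> boxtree listout p='/'
[out] [na/, pe/, pluku, smabro]

Answer: [na/, pe/, pluku, smabro]


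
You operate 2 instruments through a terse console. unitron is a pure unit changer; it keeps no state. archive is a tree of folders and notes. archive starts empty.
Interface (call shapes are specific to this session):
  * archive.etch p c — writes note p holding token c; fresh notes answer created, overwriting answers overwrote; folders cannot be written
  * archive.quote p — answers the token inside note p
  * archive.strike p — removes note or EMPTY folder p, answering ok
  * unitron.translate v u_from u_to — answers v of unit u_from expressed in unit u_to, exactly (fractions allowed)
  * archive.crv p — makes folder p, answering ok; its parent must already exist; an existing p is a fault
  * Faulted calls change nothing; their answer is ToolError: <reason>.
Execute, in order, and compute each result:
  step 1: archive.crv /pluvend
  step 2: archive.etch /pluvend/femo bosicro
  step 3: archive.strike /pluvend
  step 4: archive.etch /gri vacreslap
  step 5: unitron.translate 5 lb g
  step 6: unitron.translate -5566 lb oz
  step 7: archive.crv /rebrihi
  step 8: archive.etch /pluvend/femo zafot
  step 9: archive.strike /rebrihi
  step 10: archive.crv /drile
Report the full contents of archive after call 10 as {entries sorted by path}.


·→ archive.crv(p=/pluvend)
·← ok
·→ archive.etch(p=/pluvend/femo, c=bosicro)
·← created
·→ archive.strike(p=/pluvend)
·← ToolError: not empty
·→ archive.etch(p=/gri, c=vacreslap)
·← created
·→ unitron.translate(v=5, u_from=lb, u_to=g)
·← 45359237/20000
·→ unitron.translate(v=-5566, u_from=lb, u_to=oz)
·← -89056
·→ archive.crv(p=/rebrihi)
·← ok
·→ archive.etch(p=/pluvend/femo, c=zafot)
·← overwrote
·→ archive.strike(p=/rebrihi)
·← ok
·→ archive.crv(p=/drile)
·← ok

Answer: {drile/, gri=vacreslap, pluvend/, pluvend/femo=zafot}


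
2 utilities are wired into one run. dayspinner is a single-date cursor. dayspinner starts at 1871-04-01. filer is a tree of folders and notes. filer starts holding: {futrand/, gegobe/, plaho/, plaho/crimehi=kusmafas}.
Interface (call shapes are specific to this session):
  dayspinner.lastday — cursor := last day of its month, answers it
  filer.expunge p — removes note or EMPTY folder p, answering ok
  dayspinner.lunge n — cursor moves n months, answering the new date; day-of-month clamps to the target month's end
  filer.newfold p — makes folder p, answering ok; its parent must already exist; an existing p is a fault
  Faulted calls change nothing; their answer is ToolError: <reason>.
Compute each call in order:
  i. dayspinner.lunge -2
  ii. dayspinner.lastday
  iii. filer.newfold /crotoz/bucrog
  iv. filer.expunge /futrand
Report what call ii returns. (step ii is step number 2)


Answer: 1871-02-28

Derivation:
Using dayspinner.lunge(n='-2'): 1871-02-01.
Now I run dayspinner.lastday(), and get 1871-02-28.
Using filer.newfold(p='/crotoz/bucrog'), yielding ToolError: no parent.
Invoking filer.expunge(p='/futrand'), and observe ok.


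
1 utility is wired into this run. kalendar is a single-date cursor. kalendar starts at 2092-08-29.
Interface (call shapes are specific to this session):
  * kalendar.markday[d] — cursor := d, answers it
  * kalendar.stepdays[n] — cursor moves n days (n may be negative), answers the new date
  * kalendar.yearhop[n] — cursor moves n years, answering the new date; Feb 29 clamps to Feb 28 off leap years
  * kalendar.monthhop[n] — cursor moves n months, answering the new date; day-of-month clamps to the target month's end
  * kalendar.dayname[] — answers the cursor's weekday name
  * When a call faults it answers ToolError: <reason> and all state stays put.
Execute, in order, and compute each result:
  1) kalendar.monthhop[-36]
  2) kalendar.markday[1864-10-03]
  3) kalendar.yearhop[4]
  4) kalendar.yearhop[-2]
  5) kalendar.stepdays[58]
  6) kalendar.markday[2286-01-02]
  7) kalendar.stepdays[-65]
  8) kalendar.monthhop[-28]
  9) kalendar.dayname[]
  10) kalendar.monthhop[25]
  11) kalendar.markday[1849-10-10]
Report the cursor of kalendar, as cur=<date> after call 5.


$ kalendar.monthhop n='-36'
[out] 2089-08-29
$ kalendar.markday d='1864-10-03'
[out] 1864-10-03
$ kalendar.yearhop n='4'
[out] 1868-10-03
$ kalendar.yearhop n='-2'
[out] 1866-10-03
$ kalendar.stepdays n='58'
[out] 1866-11-30
$ kalendar.markday d='2286-01-02'
[out] 2286-01-02
$ kalendar.stepdays n='-65'
[out] 2285-10-29
$ kalendar.monthhop n='-28'
[out] 2283-06-29
$ kalendar.dayname
[out] Friday
$ kalendar.monthhop n='25'
[out] 2285-07-29
$ kalendar.markday d='1849-10-10'
[out] 1849-10-10

Answer: cur=1866-11-30


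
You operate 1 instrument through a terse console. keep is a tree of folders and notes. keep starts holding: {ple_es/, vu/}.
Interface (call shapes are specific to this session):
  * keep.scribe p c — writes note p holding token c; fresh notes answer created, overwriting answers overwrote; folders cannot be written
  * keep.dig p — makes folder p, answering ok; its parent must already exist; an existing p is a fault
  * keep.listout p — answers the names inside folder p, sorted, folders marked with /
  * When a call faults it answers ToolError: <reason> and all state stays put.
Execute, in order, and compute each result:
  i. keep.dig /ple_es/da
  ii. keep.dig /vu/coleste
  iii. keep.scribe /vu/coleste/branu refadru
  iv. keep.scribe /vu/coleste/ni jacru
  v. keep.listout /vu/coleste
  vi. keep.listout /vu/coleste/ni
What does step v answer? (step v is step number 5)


Do: keep.dig[/ple_es/da]
See: ok
Do: keep.dig[/vu/coleste]
See: ok
Do: keep.scribe[/vu/coleste/branu; refadru]
See: created
Do: keep.scribe[/vu/coleste/ni; jacru]
See: created
Do: keep.listout[/vu/coleste]
See: [branu, ni]
Do: keep.listout[/vu/coleste/ni]
See: ToolError: not a directory

Answer: [branu, ni]


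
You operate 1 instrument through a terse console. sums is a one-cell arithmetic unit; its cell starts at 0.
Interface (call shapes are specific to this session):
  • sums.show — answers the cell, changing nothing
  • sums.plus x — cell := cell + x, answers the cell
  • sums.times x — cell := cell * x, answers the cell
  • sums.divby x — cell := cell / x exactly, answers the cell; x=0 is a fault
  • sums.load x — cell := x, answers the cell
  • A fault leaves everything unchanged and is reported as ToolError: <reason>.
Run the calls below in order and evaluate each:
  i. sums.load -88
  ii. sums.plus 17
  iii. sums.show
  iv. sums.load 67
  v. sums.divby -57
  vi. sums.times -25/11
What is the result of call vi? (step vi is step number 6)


Answer: 1675/627

Derivation:
# 1. load(x=-88) == -88
# 2. plus(x=17) == -71
# 3. show() == -71
# 4. load(x=67) == 67
# 5. divby(x=-57) == -67/57
# 6. times(x=-25/11) == 1675/627


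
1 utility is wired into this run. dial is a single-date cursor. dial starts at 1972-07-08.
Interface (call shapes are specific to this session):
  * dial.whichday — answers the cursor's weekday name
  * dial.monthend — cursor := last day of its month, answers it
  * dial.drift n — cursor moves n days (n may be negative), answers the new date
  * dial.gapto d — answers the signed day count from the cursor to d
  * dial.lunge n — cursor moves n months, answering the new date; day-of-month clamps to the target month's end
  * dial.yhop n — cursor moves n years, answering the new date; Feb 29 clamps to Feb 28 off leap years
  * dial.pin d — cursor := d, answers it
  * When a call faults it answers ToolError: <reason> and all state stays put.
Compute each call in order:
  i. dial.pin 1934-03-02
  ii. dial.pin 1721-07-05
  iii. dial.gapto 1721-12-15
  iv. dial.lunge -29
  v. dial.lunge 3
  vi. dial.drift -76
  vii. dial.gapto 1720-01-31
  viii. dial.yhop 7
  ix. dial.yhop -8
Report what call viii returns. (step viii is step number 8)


CALL pin[d=1934-03-02]
RET  1934-03-02
CALL pin[d=1721-07-05]
RET  1721-07-05
CALL gapto[d=1721-12-15]
RET  163
CALL lunge[n=-29]
RET  1719-02-05
CALL lunge[n=3]
RET  1719-05-05
CALL drift[n=-76]
RET  1719-02-18
CALL gapto[d=1720-01-31]
RET  347
CALL yhop[n=7]
RET  1726-02-18
CALL yhop[n=-8]
RET  1718-02-18

Answer: 1726-02-18


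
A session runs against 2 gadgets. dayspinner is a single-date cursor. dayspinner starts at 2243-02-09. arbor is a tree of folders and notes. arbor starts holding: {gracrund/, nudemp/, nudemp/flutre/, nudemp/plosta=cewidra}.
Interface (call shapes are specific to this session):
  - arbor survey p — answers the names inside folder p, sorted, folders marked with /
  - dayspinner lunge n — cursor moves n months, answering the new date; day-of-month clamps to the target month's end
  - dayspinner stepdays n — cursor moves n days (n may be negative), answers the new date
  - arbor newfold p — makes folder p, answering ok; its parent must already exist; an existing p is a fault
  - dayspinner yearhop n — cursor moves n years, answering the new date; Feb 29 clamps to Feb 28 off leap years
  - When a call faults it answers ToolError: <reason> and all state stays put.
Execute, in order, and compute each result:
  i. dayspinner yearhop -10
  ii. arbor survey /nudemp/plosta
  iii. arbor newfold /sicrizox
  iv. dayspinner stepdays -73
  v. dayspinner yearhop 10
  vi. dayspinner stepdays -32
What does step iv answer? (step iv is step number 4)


Answer: 2232-11-28

Derivation:
% dayspinner yearhop(n: -10) ~> 2233-02-09
% arbor survey(p: /nudemp/plosta) ~> ToolError: not a directory
% arbor newfold(p: /sicrizox) ~> ok
% dayspinner stepdays(n: -73) ~> 2232-11-28
% dayspinner yearhop(n: 10) ~> 2242-11-28
% dayspinner stepdays(n: -32) ~> 2242-10-27


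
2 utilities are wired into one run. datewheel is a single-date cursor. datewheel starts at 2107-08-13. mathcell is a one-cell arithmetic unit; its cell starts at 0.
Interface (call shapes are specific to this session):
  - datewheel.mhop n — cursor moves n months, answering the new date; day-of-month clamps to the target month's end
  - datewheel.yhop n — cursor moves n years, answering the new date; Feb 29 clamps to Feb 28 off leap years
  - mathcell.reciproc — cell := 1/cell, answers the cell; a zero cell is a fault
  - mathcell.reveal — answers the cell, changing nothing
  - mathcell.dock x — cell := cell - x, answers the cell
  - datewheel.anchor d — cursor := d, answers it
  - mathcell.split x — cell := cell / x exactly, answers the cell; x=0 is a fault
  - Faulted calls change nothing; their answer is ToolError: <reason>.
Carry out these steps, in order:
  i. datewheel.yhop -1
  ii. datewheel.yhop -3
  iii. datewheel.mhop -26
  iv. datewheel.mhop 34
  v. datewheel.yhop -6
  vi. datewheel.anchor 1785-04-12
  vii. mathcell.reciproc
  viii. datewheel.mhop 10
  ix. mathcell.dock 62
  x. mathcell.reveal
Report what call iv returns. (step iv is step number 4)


Now I run datewheel.yhop with -1, which returns 2106-08-13.
Next I call datewheel.yhop with -3, which returns 2103-08-13.
I try datewheel.mhop with -26, which returns 2101-06-13.
I use datewheel.mhop with 34, and get 2104-04-13.
I use datewheel.yhop with -6, which returns 2098-04-13.
I call datewheel.anchor with 1785-04-12, giving 1785-04-12.
I call mathcell.reciproc, which returns ToolError: reciprocal of zero.
I try datewheel.mhop with 10, yielding 1786-02-12.
Calling mathcell.dock with 62, — result: -62.
Then mathcell.reveal(): -62.

Answer: 2104-04-13


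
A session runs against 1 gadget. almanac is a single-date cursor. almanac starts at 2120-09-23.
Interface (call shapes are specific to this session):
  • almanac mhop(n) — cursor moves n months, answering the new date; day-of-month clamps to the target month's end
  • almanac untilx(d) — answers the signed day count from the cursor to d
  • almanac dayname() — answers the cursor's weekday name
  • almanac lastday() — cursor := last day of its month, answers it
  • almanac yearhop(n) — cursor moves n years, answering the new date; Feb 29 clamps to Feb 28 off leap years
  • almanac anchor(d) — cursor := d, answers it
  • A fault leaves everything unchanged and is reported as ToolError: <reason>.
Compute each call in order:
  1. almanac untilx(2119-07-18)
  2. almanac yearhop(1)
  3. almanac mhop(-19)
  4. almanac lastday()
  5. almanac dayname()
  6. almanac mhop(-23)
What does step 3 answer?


Answer: 2120-02-23

Derivation:
Act: almanac untilx[d='2119-07-18']
Obs: -433
Act: almanac yearhop[n='1']
Obs: 2121-09-23
Act: almanac mhop[n='-19']
Obs: 2120-02-23
Act: almanac lastday[]
Obs: 2120-02-29
Act: almanac dayname[]
Obs: Thursday
Act: almanac mhop[n='-23']
Obs: 2118-03-29


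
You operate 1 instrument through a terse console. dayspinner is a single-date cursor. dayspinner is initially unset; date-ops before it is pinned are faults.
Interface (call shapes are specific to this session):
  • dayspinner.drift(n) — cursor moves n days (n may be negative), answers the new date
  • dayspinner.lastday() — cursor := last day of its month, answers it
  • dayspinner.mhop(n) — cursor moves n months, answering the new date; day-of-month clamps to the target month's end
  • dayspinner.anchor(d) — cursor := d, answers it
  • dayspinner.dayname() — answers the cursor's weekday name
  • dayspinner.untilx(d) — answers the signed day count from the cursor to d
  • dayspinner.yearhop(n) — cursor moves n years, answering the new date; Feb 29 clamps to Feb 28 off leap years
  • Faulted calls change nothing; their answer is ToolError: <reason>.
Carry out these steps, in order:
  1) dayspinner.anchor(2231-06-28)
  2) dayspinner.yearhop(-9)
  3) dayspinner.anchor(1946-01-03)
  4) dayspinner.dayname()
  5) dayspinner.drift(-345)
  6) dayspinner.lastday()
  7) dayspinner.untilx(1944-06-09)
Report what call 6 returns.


;; anchor(d: 2231-06-28) ~> 2231-06-28
;; yearhop(n: -9) ~> 2222-06-28
;; anchor(d: 1946-01-03) ~> 1946-01-03
;; dayname() ~> Thursday
;; drift(n: -345) ~> 1945-01-23
;; lastday() ~> 1945-01-31
;; untilx(d: 1944-06-09) ~> -236

Answer: 1945-01-31


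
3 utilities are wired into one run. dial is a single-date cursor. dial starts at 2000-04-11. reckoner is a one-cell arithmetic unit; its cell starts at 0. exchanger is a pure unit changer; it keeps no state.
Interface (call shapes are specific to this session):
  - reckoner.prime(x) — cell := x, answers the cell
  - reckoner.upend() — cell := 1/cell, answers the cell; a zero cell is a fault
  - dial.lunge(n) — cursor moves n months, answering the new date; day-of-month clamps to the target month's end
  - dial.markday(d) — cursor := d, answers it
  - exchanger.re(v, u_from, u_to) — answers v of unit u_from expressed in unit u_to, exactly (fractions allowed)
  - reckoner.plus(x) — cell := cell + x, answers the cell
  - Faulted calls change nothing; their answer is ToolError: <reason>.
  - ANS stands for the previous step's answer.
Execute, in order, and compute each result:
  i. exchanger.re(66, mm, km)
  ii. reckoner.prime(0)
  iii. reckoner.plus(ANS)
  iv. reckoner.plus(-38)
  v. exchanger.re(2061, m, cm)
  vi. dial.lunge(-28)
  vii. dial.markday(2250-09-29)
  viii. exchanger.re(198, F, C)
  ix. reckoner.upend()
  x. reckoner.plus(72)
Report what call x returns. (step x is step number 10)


Act: exchanger.re[66; mm; km]
Obs: 33/500000
Act: reckoner.prime[0]
Obs: 0
Act: reckoner.plus[ANS]
Obs: 0
Act: reckoner.plus[-38]
Obs: -38
Act: exchanger.re[2061; m; cm]
Obs: 206100
Act: dial.lunge[-28]
Obs: 1997-12-11
Act: dial.markday[2250-09-29]
Obs: 2250-09-29
Act: exchanger.re[198; F; C]
Obs: 830/9
Act: reckoner.upend[]
Obs: -1/38
Act: reckoner.plus[72]
Obs: 2735/38

Answer: 2735/38


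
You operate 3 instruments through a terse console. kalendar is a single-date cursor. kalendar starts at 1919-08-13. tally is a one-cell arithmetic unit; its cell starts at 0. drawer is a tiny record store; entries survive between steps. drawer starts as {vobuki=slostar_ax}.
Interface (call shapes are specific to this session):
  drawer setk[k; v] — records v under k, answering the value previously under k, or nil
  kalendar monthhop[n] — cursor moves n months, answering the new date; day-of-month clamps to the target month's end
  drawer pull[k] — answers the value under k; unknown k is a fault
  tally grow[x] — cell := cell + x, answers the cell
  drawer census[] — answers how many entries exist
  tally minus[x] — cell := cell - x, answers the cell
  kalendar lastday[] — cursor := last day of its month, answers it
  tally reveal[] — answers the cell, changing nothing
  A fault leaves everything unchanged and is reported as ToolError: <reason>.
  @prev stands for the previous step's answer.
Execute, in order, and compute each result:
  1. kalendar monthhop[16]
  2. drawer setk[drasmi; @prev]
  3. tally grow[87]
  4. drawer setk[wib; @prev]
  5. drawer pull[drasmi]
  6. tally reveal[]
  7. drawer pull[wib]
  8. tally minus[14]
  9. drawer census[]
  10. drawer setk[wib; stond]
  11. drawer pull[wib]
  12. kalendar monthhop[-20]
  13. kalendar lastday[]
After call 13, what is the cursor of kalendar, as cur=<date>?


Answer: cur=1919-04-30

Derivation:
$ kalendar monthhop 16
= 1920-12-13
$ drawer setk drasmi @prev
= nil
$ tally grow 87
= 87
$ drawer setk wib @prev
= nil
$ drawer pull drasmi
= 1920-12-13
$ tally reveal
= 87
$ drawer pull wib
= 87
$ tally minus 14
= 73
$ drawer census
= 3
$ drawer setk wib stond
= 87
$ drawer pull wib
= stond
$ kalendar monthhop -20
= 1919-04-13
$ kalendar lastday
= 1919-04-30


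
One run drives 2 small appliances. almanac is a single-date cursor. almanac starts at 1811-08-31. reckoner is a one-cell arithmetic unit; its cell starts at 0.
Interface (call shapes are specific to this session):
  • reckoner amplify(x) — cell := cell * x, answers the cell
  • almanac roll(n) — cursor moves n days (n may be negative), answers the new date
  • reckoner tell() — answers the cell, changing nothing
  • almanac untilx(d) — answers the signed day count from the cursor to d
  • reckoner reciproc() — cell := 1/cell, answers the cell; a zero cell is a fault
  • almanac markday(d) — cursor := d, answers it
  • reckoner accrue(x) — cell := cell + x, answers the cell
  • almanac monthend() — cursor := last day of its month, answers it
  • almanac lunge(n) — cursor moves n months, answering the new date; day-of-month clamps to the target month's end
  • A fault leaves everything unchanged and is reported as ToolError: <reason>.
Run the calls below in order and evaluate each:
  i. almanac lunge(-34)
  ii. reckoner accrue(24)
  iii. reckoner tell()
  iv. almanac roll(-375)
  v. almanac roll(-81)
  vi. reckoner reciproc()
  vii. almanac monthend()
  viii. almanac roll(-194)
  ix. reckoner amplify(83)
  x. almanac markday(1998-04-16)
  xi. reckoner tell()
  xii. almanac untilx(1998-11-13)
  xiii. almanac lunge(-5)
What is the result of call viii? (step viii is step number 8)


Answer: 1807-02-18

Derivation:
[in] almanac lunge -34
  1808-10-31
[in] reckoner accrue 24
  24
[in] reckoner tell
  24
[in] almanac roll -375
  1807-10-22
[in] almanac roll -81
  1807-08-02
[in] reckoner reciproc
  1/24
[in] almanac monthend
  1807-08-31
[in] almanac roll -194
  1807-02-18
[in] reckoner amplify 83
  83/24
[in] almanac markday 1998-04-16
  1998-04-16
[in] reckoner tell
  83/24
[in] almanac untilx 1998-11-13
  211
[in] almanac lunge -5
  1997-11-16


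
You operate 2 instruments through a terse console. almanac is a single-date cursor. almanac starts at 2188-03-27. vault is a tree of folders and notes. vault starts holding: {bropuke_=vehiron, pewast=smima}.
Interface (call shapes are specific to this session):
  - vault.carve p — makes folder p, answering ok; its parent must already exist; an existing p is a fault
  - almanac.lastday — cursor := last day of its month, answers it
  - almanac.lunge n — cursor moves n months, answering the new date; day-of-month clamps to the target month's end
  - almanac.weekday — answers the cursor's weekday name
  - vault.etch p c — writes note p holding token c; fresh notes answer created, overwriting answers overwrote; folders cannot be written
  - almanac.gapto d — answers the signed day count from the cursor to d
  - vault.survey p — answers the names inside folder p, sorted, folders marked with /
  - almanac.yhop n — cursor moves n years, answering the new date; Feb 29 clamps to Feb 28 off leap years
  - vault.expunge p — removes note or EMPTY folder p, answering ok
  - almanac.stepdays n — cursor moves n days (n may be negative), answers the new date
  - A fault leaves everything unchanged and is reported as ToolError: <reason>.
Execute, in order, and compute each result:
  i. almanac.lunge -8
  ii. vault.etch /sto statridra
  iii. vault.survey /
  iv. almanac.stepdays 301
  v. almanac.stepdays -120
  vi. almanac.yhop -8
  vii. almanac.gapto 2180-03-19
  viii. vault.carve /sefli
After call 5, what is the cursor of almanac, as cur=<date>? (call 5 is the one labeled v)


·→ almanac.lunge(n='-8')
·← 2187-07-27
·→ vault.etch(p='/sto', c='statridra')
·← created
·→ vault.survey(p='/')
·← [bropuke_, pewast, sto]
·→ almanac.stepdays(n='301')
·← 2188-05-23
·→ almanac.stepdays(n='-120')
·← 2188-01-24
·→ almanac.yhop(n='-8')
·← 2180-01-24
·→ almanac.gapto(d='2180-03-19')
·← 55
·→ vault.carve(p='/sefli')
·← ok

Answer: cur=2188-01-24


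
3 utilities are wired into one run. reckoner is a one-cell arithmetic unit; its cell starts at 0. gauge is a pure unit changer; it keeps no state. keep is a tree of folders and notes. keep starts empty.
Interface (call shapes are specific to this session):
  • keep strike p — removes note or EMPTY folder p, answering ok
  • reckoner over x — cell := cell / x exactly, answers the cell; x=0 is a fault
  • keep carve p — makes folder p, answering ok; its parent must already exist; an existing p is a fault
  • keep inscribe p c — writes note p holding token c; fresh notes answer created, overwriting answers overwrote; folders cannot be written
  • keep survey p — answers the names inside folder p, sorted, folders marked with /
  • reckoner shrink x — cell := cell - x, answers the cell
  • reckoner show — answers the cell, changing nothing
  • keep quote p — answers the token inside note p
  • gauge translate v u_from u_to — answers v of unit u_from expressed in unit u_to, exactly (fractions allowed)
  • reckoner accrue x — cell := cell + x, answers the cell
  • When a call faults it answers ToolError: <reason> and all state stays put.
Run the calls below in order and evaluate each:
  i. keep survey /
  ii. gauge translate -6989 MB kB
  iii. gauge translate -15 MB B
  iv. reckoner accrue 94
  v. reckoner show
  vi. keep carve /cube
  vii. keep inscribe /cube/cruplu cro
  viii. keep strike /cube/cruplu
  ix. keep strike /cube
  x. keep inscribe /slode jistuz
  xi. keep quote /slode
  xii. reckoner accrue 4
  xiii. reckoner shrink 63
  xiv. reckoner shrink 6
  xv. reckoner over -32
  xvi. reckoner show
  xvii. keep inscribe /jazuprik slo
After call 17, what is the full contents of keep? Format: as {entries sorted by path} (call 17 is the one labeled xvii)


Answer: {jazuprik=slo, slode=jistuz}

Derivation:
>>> keep survey p: /
:: []
>>> gauge translate v: -6989 u_from: MB u_to: kB
:: -6989000
>>> gauge translate v: -15 u_from: MB u_to: B
:: -15000000
>>> reckoner accrue x: 94
:: 94
>>> reckoner show
:: 94
>>> keep carve p: /cube
:: ok
>>> keep inscribe p: /cube/cruplu c: cro
:: created
>>> keep strike p: /cube/cruplu
:: ok
>>> keep strike p: /cube
:: ok
>>> keep inscribe p: /slode c: jistuz
:: created
>>> keep quote p: /slode
:: jistuz
>>> reckoner accrue x: 4
:: 98
>>> reckoner shrink x: 63
:: 35
>>> reckoner shrink x: 6
:: 29
>>> reckoner over x: -32
:: -29/32
>>> reckoner show
:: -29/32
>>> keep inscribe p: /jazuprik c: slo
:: created


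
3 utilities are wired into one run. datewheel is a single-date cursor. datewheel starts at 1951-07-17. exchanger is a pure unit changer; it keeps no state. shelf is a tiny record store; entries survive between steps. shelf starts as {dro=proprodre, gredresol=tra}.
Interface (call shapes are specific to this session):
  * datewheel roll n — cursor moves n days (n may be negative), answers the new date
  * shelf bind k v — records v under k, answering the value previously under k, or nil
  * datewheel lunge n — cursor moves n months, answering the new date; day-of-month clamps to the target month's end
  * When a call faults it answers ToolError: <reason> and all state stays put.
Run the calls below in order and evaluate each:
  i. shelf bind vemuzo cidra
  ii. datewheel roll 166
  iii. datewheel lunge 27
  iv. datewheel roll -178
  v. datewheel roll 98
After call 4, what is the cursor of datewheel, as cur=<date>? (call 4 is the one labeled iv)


→ shelf bind(vemuzo, cidra)
← nil
→ datewheel roll(166)
← 1951-12-30
→ datewheel lunge(27)
← 1954-03-30
→ datewheel roll(-178)
← 1953-10-03
→ datewheel roll(98)
← 1954-01-09

Answer: cur=1953-10-03


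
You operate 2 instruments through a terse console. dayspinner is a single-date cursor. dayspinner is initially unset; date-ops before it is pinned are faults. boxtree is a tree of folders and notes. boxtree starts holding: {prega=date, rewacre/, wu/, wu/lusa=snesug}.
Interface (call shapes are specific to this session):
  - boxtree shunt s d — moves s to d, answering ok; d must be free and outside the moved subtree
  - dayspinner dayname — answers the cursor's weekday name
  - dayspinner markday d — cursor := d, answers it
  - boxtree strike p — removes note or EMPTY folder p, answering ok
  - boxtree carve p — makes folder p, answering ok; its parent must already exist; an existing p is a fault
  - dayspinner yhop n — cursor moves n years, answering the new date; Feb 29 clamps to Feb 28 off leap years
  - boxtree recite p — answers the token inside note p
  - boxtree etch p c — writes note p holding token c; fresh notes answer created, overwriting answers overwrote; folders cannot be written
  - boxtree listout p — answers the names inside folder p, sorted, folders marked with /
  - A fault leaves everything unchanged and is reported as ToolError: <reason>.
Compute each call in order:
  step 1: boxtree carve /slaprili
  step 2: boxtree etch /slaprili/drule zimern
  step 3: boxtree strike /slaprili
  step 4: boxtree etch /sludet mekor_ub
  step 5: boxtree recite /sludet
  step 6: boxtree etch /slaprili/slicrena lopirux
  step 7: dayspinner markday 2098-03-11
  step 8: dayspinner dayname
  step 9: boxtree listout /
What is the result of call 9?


$ boxtree carve p='/slaprili'
:: ok
$ boxtree etch p='/slaprili/drule' c='zimern'
:: created
$ boxtree strike p='/slaprili'
:: ToolError: not empty
$ boxtree etch p='/sludet' c='mekor_ub'
:: created
$ boxtree recite p='/sludet'
:: mekor_ub
$ boxtree etch p='/slaprili/slicrena' c='lopirux'
:: created
$ dayspinner markday d='2098-03-11'
:: 2098-03-11
$ dayspinner dayname
:: Tuesday
$ boxtree listout p='/'
:: [prega, rewacre/, slaprili/, sludet, wu/]

Answer: [prega, rewacre/, slaprili/, sludet, wu/]


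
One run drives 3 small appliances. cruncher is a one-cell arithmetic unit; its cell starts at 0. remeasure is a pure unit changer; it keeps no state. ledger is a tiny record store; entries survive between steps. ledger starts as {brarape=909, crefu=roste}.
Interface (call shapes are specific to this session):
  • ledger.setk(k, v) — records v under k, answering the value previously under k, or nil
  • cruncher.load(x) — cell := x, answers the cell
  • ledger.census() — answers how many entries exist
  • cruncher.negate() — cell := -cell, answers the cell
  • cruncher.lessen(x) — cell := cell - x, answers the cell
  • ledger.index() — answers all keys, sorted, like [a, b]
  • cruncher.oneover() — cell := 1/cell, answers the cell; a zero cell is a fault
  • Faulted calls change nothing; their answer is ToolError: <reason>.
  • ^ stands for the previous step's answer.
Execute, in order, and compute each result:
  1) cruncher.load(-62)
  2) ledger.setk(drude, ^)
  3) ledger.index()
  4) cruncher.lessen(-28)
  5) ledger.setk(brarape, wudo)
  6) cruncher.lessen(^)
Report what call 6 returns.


==> cruncher.load(x='-62')
<== -62
==> ledger.setk(k='drude', v='^')
<== nil
==> ledger.index()
<== [brarape, crefu, drude]
==> cruncher.lessen(x='-28')
<== -34
==> ledger.setk(k='brarape', v='wudo')
<== 909
==> cruncher.lessen(x='^')
<== -943

Answer: -943


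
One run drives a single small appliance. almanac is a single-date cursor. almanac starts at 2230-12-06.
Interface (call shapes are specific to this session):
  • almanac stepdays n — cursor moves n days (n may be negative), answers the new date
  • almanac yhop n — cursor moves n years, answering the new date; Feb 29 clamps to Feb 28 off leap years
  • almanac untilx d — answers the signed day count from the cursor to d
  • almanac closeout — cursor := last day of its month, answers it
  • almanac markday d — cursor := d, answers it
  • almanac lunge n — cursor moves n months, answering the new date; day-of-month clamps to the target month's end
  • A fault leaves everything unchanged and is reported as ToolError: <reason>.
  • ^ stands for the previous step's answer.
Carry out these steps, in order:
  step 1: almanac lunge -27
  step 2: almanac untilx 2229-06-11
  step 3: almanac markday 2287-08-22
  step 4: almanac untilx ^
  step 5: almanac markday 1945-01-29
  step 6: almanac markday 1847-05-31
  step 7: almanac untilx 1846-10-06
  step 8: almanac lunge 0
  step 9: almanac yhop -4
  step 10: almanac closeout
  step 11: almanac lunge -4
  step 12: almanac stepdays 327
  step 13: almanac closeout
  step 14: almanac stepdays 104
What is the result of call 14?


Now I run almanac lunge(n: -27), and get 2228-09-06.
I try almanac untilx(d: 2229-06-11), which returns 278.
Then almanac markday(d: 2287-08-22), — result: 2287-08-22.
I try almanac untilx(d: ^), which returns 0.
Next I call almanac markday(d: 1945-01-29), which returns 1945-01-29.
Invoking almanac markday(d: 1847-05-31), yielding 1847-05-31.
Then almanac untilx(d: 1846-10-06), and get -237.
Now I run almanac lunge(n: 0), → 1847-05-31.
Invoking almanac yhop(n: -4), and see 1843-05-31.
Invoking almanac closeout, yielding 1843-05-31.
I invoke almanac lunge(n: -4), → 1843-01-31.
I invoke almanac stepdays(n: 327), and see 1843-12-24.
I invoke almanac closeout(), yielding 1843-12-31.
Then almanac stepdays(n: 104), which returns 1844-04-13.

Answer: 1844-04-13


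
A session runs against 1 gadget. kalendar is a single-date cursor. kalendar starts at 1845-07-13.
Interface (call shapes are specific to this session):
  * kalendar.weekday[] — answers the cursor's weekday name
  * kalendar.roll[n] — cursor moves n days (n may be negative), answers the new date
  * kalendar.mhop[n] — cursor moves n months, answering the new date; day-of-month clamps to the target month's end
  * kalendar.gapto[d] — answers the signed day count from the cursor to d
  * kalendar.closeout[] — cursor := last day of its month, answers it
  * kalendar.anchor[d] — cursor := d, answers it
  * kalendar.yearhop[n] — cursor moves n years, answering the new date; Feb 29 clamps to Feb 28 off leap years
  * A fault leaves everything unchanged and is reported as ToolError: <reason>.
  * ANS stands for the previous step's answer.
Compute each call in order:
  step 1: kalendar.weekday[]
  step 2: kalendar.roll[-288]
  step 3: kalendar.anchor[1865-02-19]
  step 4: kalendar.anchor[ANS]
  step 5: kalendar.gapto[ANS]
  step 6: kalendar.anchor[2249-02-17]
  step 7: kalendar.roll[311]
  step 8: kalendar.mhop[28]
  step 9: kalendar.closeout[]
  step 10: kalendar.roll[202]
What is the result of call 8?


Answer: 2252-04-25

Derivation:
-- weekday() : Sunday
-- roll(-288) : 1844-09-28
-- anchor(1865-02-19) : 1865-02-19
-- anchor(ANS) : 1865-02-19
-- gapto(ANS) : 0
-- anchor(2249-02-17) : 2249-02-17
-- roll(311) : 2249-12-25
-- mhop(28) : 2252-04-25
-- closeout() : 2252-04-30
-- roll(202) : 2252-11-18


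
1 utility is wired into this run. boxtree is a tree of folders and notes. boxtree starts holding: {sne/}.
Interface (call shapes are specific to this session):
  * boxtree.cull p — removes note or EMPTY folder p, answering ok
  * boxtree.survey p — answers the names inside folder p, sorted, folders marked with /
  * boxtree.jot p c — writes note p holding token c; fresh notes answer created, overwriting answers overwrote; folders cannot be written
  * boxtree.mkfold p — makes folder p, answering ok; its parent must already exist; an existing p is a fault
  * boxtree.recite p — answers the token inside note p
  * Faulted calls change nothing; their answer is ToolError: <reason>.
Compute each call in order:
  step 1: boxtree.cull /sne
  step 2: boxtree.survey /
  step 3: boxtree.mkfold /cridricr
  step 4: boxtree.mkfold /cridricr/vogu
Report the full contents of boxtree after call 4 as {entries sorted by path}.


Answer: {cridricr/, cridricr/vogu/}

Derivation:
Using boxtree.cull passing /sne: ok.
I try boxtree.survey passing /, — result: [].
Next I call boxtree.mkfold passing /cridricr, → ok.
Now I run boxtree.mkfold passing /cridricr/vogu: ok.


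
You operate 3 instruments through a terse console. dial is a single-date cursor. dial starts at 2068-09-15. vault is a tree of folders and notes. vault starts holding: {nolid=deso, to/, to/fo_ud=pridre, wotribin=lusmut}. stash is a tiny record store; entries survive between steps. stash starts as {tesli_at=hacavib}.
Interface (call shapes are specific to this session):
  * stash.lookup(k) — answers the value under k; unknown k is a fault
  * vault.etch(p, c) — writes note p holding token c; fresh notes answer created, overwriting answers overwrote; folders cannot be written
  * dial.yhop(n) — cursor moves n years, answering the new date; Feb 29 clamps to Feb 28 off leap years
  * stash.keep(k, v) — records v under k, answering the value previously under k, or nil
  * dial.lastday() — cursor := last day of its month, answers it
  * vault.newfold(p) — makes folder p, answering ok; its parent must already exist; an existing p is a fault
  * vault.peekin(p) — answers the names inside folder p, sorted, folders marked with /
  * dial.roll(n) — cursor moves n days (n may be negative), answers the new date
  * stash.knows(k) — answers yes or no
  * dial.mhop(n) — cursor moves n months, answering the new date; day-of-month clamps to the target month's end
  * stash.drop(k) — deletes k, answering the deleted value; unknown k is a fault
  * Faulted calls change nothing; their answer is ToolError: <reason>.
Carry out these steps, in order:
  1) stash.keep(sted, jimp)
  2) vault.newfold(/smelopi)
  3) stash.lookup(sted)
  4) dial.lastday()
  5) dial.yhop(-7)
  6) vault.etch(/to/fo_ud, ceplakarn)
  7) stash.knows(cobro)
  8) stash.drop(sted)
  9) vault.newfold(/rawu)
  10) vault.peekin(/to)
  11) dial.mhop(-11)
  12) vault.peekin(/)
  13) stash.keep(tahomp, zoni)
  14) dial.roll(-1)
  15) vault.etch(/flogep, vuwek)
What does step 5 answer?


> stash.keep k=sted v=jimp
  nil
> vault.newfold p=/smelopi
  ok
> stash.lookup k=sted
  jimp
> dial.lastday
  2068-09-30
> dial.yhop n=-7
  2061-09-30
> vault.etch p=/to/fo_ud c=ceplakarn
  overwrote
> stash.knows k=cobro
  no
> stash.drop k=sted
  jimp
> vault.newfold p=/rawu
  ok
> vault.peekin p=/to
  [fo_ud]
> dial.mhop n=-11
  2060-10-30
> vault.peekin p=/
  [nolid, rawu/, smelopi/, to/, wotribin]
> stash.keep k=tahomp v=zoni
  nil
> dial.roll n=-1
  2060-10-29
> vault.etch p=/flogep c=vuwek
  created

Answer: 2061-09-30
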